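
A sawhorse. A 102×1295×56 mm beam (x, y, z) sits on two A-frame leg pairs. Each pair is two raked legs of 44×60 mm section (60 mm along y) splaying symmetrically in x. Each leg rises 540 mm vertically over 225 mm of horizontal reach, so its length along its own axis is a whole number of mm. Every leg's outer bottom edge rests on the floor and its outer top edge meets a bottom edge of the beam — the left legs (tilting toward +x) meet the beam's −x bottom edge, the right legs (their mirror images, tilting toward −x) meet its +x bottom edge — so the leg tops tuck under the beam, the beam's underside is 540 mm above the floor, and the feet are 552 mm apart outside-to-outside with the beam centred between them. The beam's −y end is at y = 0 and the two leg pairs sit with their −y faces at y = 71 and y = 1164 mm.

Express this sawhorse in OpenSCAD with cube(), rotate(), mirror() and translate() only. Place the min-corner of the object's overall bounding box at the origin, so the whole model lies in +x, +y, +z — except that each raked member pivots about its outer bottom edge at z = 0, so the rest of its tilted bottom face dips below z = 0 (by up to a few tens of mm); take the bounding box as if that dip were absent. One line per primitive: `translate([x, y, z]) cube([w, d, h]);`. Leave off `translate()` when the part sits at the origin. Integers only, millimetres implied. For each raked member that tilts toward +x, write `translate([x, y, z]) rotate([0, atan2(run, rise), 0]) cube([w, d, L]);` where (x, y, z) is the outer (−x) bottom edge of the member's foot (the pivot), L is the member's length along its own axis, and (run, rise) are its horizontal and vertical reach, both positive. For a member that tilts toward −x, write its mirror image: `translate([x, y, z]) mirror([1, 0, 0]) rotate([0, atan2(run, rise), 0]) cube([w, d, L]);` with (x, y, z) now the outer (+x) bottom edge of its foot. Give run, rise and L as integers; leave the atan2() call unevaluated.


// leg length = √(225² + 540²) = 585
// right-leg outer foot x = 2·225 + 102 = 552
// beam min-corner = (225, 0, 540)
translate([225, 0, 540]) cube([102, 1295, 56]);
translate([0, 71, 0]) rotate([0, atan2(225, 540), 0]) cube([44, 60, 585]);
translate([552, 71, 0]) mirror([1, 0, 0]) rotate([0, atan2(225, 540), 0]) cube([44, 60, 585]);
translate([0, 1164, 0]) rotate([0, atan2(225, 540), 0]) cube([44, 60, 585]);
translate([552, 1164, 0]) mirror([1, 0, 0]) rotate([0, atan2(225, 540), 0]) cube([44, 60, 585]);


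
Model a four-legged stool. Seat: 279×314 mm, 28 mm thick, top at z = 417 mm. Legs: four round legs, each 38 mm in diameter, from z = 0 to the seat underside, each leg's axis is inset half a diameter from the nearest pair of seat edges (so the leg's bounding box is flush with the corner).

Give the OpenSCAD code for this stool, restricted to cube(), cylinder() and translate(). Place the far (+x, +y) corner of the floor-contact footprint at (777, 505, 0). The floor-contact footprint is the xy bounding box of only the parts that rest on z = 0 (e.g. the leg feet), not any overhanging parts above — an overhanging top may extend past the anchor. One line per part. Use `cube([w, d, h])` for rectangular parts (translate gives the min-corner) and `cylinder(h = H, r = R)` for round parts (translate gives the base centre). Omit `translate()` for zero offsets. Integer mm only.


// leg_h = 417 - 28 = 389
translate([498, 191, 389]) cube([279, 314, 28]);
translate([517, 210, 0]) cylinder(h = 389, r = 19);
translate([758, 210, 0]) cylinder(h = 389, r = 19);
translate([517, 486, 0]) cylinder(h = 389, r = 19);
translate([758, 486, 0]) cylinder(h = 389, r = 19);


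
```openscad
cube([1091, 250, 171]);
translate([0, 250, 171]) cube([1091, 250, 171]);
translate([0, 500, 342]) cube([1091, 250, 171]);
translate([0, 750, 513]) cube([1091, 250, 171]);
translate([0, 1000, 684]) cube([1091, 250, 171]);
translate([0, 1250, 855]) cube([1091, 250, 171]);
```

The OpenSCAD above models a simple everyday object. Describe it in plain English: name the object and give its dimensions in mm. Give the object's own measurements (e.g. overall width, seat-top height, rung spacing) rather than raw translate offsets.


A straight staircase of 6 solid steps. Each step is 1091 mm wide (x), 250 mm deep (y, the going) and 171 mm tall (the rise). The first step rests on the floor; each subsequent step sits one going further in +y and one rise higher in +z, directly behind and above the previous step with no overlap.


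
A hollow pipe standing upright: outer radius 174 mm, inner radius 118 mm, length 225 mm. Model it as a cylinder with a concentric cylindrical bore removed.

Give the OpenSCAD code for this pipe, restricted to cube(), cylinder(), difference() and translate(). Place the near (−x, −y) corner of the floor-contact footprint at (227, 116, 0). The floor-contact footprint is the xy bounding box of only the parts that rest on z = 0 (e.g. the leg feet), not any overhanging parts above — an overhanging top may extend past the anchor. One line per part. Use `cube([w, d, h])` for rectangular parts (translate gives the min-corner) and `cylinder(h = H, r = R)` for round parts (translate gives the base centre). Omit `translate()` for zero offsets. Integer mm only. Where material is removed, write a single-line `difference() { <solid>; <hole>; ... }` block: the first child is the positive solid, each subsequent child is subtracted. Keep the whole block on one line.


difference() { translate([401, 290, 0]) cylinder(h = 225, r = 174); translate([401, 290, 0]) cylinder(h = 225, r = 118); }


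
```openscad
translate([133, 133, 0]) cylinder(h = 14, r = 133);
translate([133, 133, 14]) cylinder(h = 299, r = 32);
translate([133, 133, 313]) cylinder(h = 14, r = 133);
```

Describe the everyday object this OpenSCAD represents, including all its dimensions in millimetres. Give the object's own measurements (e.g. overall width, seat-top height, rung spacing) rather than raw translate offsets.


A spool: two coaxial disc flanges of radius 133 mm and thickness 14 mm, joined by a core cylinder of radius 32 mm and height 299 mm. The lower flange rests on z = 0 and the three cylinders share a vertical axis.


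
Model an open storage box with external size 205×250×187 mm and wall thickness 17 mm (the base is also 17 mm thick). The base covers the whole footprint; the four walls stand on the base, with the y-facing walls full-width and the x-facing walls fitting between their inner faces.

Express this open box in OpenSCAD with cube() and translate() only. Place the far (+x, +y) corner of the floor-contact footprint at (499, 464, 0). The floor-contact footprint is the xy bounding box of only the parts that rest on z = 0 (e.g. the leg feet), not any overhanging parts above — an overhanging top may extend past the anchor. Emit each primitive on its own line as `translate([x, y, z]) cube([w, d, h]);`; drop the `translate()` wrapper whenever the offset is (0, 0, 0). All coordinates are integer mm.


translate([294, 214, 0]) cube([205, 250, 17]);
translate([294, 214, 17]) cube([205, 17, 170]);
translate([294, 447, 17]) cube([205, 17, 170]);
translate([294, 231, 17]) cube([17, 216, 170]);
translate([482, 231, 17]) cube([17, 216, 170]);


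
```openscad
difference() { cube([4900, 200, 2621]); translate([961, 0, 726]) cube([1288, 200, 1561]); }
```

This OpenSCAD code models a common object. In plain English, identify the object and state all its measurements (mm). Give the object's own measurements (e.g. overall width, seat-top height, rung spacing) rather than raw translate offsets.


A wall 4900 mm long (x), 200 mm thick (y), 2621 mm tall, with a rectangular window opening cut through it. The opening is 1288 mm wide and 1561 mm tall; its sill is at z = 726 mm and its near (−x) edge is 961 mm from the wall's −x end. The opening passes through the full wall thickness.


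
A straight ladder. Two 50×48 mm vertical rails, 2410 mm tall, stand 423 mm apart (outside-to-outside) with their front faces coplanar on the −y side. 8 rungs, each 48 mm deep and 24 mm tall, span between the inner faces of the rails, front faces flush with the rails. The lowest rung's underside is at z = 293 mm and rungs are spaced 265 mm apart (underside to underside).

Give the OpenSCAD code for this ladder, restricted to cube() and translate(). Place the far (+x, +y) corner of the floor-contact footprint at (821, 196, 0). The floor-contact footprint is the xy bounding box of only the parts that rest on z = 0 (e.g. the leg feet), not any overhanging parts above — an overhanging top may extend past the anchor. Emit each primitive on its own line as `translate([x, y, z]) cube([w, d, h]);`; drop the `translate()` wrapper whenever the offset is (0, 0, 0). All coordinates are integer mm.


// rung span = 423 - 2*50 = 323
// rung[k] z = 293 + k*265
translate([398, 148, 0]) cube([50, 48, 2410]);
translate([771, 148, 0]) cube([50, 48, 2410]);
translate([448, 148, 293]) cube([323, 48, 24]);
translate([448, 148, 558]) cube([323, 48, 24]);
translate([448, 148, 823]) cube([323, 48, 24]);
translate([448, 148, 1088]) cube([323, 48, 24]);
translate([448, 148, 1353]) cube([323, 48, 24]);
translate([448, 148, 1618]) cube([323, 48, 24]);
translate([448, 148, 1883]) cube([323, 48, 24]);
translate([448, 148, 2148]) cube([323, 48, 24]);


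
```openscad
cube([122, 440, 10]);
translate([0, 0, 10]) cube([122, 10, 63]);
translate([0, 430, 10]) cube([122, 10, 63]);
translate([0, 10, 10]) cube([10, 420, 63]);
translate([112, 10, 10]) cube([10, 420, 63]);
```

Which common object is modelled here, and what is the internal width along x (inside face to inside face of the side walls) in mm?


An open box. The internal width is 102 mm.

A 122×440 base slab with four walls standing on it — an open box. The base is 122 mm wide and the walls are 10 mm thick, so the internal width is 122 − 2 × 10 = 102 mm.


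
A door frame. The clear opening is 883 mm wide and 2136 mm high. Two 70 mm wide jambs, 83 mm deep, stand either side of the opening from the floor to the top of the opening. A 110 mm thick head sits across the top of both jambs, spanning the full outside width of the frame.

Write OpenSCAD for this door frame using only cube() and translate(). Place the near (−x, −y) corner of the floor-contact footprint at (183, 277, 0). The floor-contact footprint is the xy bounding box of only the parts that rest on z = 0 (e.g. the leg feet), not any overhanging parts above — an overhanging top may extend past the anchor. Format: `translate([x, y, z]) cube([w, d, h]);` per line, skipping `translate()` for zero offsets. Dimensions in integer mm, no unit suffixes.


translate([183, 277, 0]) cube([70, 83, 2136]);
translate([1136, 277, 0]) cube([70, 83, 2136]);
translate([183, 277, 2136]) cube([1023, 83, 110]);


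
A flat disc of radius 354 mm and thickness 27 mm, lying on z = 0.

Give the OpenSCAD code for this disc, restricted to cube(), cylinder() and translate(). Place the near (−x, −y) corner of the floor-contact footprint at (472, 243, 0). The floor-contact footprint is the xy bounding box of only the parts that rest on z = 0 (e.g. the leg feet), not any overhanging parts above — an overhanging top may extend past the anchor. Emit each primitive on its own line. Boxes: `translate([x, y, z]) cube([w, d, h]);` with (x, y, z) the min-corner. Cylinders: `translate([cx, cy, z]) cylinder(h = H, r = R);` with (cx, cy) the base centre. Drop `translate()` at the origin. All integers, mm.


translate([826, 597, 0]) cylinder(h = 27, r = 354);


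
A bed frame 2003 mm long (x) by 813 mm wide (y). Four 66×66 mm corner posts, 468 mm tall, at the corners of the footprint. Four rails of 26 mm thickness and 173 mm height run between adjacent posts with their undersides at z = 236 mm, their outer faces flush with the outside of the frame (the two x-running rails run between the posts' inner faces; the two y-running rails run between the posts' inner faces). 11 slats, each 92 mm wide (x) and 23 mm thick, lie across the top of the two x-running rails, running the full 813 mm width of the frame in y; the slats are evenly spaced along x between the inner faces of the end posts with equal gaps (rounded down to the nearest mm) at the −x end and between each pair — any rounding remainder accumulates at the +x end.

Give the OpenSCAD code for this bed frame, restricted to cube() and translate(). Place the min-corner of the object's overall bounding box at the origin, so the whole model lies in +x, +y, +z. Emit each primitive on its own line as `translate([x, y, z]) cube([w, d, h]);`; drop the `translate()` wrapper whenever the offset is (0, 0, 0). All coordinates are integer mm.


cube([66, 66, 468]);
translate([0, 747, 0]) cube([66, 66, 468]);
translate([1937, 0, 0]) cube([66, 66, 468]);
translate([1937, 747, 0]) cube([66, 66, 468]);
translate([66, 0, 236]) cube([1871, 26, 173]);
translate([66, 787, 236]) cube([1871, 26, 173]);
translate([0, 66, 236]) cube([26, 681, 173]);
translate([1977, 66, 236]) cube([26, 681, 173]);
translate([137, 0, 409]) cube([92, 813, 23]);
translate([300, 0, 409]) cube([92, 813, 23]);
translate([463, 0, 409]) cube([92, 813, 23]);
translate([626, 0, 409]) cube([92, 813, 23]);
translate([789, 0, 409]) cube([92, 813, 23]);
translate([952, 0, 409]) cube([92, 813, 23]);
translate([1115, 0, 409]) cube([92, 813, 23]);
translate([1278, 0, 409]) cube([92, 813, 23]);
translate([1441, 0, 409]) cube([92, 813, 23]);
translate([1604, 0, 409]) cube([92, 813, 23]);
translate([1767, 0, 409]) cube([92, 813, 23]);


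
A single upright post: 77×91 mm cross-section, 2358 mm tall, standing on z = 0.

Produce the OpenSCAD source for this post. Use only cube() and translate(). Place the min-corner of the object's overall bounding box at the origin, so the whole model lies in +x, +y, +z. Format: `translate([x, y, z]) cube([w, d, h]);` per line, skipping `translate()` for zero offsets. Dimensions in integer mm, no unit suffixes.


cube([77, 91, 2358]);


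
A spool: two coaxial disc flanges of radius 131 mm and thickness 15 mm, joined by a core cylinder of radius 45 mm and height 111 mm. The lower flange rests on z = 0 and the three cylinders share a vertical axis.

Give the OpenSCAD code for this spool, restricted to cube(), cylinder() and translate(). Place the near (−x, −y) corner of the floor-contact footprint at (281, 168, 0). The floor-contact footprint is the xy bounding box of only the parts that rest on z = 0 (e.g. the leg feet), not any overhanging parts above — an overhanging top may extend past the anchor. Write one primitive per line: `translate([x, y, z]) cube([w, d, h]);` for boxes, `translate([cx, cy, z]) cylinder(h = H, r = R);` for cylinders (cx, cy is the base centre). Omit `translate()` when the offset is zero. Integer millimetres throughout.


translate([412, 299, 0]) cylinder(h = 15, r = 131);
translate([412, 299, 15]) cylinder(h = 111, r = 45);
translate([412, 299, 126]) cylinder(h = 15, r = 131);


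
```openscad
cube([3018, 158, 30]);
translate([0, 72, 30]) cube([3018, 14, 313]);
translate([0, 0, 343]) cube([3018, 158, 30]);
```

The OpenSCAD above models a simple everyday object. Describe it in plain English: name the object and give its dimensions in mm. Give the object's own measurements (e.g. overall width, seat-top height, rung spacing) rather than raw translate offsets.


An I-beam lying along x, 3018 mm long. Overall section height 373 mm. Two flanges 158 mm wide (y) and 30 mm thick, one on the floor and one at the top; a web 14 mm thick runs between them, centred on the flange width.


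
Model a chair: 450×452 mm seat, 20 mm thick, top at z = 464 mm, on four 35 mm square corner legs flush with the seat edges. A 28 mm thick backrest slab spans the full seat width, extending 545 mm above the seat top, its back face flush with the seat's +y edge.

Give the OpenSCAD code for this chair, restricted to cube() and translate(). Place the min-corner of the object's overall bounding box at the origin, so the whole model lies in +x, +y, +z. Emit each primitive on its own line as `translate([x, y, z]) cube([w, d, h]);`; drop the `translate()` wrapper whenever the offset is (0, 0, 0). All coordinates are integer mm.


// leg_h = 464 - 20 = 444
translate([0, 0, 444]) cube([450, 452, 20]);
cube([35, 35, 444]);
translate([415, 0, 0]) cube([35, 35, 444]);
translate([0, 417, 0]) cube([35, 35, 444]);
translate([415, 417, 0]) cube([35, 35, 444]);
translate([0, 424, 464]) cube([450, 28, 545]);


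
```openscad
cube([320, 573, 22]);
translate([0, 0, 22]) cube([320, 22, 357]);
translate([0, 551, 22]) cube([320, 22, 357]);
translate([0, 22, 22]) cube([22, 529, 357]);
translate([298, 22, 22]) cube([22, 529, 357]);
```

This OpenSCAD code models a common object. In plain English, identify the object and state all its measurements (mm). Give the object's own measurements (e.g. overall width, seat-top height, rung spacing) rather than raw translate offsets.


An open-topped rectangular box: outside dimensions 320×573×379 mm, with a uniform wall and base thickness of 22 mm. The base is a full 320×573 slab on the floor; four walls sit on top of the base. The front and back walls (the −y and +y sides) span the full width; the two side walls fit between them.


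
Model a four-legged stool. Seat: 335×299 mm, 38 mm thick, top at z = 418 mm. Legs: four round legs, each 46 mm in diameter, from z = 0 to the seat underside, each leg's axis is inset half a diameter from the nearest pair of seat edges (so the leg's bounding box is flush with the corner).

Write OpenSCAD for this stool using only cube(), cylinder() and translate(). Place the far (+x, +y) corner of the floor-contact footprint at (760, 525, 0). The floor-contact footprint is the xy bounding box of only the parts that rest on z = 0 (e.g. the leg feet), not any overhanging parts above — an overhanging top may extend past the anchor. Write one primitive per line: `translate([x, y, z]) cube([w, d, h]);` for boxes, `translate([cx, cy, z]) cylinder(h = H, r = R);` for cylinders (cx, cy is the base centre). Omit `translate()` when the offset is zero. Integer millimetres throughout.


translate([425, 226, 380]) cube([335, 299, 38]);
translate([448, 249, 0]) cylinder(h = 380, r = 23);
translate([737, 249, 0]) cylinder(h = 380, r = 23);
translate([448, 502, 0]) cylinder(h = 380, r = 23);
translate([737, 502, 0]) cylinder(h = 380, r = 23);


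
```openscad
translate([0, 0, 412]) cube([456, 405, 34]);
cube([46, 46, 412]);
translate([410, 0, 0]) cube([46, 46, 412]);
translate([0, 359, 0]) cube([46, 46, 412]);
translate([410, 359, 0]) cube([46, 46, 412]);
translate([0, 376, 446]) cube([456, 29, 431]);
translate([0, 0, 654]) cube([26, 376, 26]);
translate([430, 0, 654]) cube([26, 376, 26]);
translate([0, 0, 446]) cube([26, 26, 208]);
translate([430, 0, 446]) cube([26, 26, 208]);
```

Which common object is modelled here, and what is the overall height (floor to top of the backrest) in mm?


A chair. The overall height is 877 mm.

A slab on four corner posts with a tall panel at the back — a chair. The seat slab sits at z = 412 with thickness 34, and the 431 mm backrest starts at the seat top, so the overall height is 412 + 34 + 431 = 877 mm.


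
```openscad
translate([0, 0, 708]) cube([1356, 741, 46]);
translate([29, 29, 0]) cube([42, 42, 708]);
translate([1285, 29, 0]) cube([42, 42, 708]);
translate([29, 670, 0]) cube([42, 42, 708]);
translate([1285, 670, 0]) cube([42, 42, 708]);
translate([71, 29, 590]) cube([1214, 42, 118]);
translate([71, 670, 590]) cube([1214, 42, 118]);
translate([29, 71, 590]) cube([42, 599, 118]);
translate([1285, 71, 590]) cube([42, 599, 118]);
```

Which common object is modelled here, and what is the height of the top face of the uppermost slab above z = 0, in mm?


A table. The table height is 754 mm.

A 1356×741×46 slab sits at z = 708 on four 42 mm square posts — a table. The top surface is at 708 + 46 = 754 mm.


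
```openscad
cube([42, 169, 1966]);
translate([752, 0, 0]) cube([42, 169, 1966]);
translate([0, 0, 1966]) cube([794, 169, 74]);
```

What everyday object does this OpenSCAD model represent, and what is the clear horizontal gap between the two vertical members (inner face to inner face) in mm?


A door frame. The clear opening width is 710 mm.

Two 1966 mm tall posts with a header on top — a door frame. The left jamb is 42 mm wide at x = 0; the right jamb starts at x = 752. The clear opening is 752 − 42 = 710 mm.


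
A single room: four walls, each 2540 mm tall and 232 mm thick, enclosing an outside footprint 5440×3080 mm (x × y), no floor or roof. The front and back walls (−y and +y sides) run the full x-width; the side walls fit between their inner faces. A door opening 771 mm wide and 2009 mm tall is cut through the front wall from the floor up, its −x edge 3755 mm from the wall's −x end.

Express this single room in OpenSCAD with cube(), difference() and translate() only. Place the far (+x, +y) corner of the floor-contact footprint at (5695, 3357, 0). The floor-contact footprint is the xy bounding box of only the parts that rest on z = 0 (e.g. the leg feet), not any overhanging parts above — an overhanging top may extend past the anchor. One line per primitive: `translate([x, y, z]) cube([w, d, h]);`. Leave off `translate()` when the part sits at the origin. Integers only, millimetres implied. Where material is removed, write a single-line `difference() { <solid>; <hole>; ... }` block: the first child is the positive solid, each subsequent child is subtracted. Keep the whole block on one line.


difference() { translate([255, 277, 0]) cube([5440, 232, 2540]); translate([4010, 277, 0]) cube([771, 232, 2009]); }
translate([255, 3125, 0]) cube([5440, 232, 2540]);
translate([255, 509, 0]) cube([232, 2616, 2540]);
translate([5463, 509, 0]) cube([232, 2616, 2540]);


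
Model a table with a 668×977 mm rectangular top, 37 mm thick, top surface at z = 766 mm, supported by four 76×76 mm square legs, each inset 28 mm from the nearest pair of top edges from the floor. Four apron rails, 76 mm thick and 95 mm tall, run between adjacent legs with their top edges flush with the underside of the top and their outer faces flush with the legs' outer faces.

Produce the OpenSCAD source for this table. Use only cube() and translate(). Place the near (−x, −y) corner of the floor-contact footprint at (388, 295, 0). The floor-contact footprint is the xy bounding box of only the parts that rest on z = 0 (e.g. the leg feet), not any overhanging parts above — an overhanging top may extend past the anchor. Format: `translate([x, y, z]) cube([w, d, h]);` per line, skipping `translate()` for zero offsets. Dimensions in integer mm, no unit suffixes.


translate([360, 267, 729]) cube([668, 977, 37]);
translate([388, 295, 0]) cube([76, 76, 729]);
translate([924, 295, 0]) cube([76, 76, 729]);
translate([388, 1140, 0]) cube([76, 76, 729]);
translate([924, 1140, 0]) cube([76, 76, 729]);
translate([464, 295, 634]) cube([460, 76, 95]);
translate([464, 1140, 634]) cube([460, 76, 95]);
translate([388, 371, 634]) cube([76, 769, 95]);
translate([924, 371, 634]) cube([76, 769, 95]);


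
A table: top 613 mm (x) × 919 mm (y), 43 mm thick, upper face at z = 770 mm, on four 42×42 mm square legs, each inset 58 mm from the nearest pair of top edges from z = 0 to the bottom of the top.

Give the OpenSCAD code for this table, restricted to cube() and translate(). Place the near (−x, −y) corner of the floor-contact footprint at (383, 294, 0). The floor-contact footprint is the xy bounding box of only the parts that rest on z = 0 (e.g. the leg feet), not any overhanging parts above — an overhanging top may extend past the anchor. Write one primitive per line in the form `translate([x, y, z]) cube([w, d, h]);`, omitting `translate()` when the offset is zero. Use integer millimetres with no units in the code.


// leg_h = 770 - 43 = 727
translate([325, 236, 727]) cube([613, 919, 43]);
translate([383, 294, 0]) cube([42, 42, 727]);
translate([838, 294, 0]) cube([42, 42, 727]);
translate([383, 1055, 0]) cube([42, 42, 727]);
translate([838, 1055, 0]) cube([42, 42, 727]);


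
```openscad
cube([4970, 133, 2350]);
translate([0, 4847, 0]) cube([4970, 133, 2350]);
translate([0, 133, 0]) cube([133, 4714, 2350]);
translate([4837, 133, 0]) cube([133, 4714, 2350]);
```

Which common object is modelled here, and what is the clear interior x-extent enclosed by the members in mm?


A house (or room) frame. The interior width is 4704 mm.

Four 2350 mm walls enclosing a rectangle with no floor or roof — a room or house frame. Outside width is 4970 mm and wall thickness is 133 mm, so the interior width is 4970 − 2 × 133 = 4704 mm.


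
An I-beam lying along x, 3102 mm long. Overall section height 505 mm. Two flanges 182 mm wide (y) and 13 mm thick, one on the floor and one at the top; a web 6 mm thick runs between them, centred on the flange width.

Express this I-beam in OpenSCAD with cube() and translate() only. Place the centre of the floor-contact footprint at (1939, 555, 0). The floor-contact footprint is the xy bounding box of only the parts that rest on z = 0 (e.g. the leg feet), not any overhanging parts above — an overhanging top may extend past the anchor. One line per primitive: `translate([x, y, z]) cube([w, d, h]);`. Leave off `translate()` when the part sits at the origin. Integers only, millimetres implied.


translate([388, 464, 0]) cube([3102, 182, 13]);
translate([388, 552, 13]) cube([3102, 6, 479]);
translate([388, 464, 492]) cube([3102, 182, 13]);


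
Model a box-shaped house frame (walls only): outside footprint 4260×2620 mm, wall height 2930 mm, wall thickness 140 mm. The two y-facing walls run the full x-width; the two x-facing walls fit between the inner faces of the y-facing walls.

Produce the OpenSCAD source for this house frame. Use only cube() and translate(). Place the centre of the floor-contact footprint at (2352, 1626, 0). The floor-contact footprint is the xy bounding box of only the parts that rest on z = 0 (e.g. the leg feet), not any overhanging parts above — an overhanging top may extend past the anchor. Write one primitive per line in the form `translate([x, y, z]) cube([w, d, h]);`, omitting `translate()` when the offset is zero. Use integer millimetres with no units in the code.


translate([222, 316, 0]) cube([4260, 140, 2930]);
translate([222, 2796, 0]) cube([4260, 140, 2930]);
translate([222, 456, 0]) cube([140, 2340, 2930]);
translate([4342, 456, 0]) cube([140, 2340, 2930]);


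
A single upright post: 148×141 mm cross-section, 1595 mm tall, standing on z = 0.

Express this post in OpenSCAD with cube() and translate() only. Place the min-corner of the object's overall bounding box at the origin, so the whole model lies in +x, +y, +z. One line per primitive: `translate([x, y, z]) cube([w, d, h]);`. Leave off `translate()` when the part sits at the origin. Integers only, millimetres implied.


cube([148, 141, 1595]);


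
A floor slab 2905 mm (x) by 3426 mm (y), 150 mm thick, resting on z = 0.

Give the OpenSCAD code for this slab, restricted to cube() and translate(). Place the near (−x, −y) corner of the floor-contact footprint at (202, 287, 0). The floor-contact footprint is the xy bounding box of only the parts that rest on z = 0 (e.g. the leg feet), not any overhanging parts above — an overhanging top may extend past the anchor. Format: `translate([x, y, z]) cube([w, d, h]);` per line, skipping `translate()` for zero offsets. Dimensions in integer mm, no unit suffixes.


translate([202, 287, 0]) cube([2905, 3426, 150]);


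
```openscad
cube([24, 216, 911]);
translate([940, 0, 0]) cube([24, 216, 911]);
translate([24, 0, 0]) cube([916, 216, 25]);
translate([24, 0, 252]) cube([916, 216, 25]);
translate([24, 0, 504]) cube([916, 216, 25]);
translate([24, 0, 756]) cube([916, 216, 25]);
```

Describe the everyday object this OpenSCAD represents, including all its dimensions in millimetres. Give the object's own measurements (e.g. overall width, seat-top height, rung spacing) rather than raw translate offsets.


An open bookshelf. Two side panels, each 24 mm thick, 216 mm deep and 911 mm tall, stand 964 mm apart (outside-to-outside). Between them sit 4 shelves, each 25 mm thick and 216 mm deep, spanning the full gap between the sides. The bottom shelf rests on the floor (its underside at z = 0) and the clear gap between one shelf's top and the next shelf's underside is 227 mm.


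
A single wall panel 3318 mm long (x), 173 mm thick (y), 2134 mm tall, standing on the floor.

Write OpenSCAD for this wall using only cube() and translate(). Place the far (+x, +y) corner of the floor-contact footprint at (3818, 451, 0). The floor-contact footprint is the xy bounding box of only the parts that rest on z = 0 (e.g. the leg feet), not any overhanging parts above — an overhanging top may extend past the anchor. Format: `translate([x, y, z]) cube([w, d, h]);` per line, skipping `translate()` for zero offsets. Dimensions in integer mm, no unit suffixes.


translate([500, 278, 0]) cube([3318, 173, 2134]);


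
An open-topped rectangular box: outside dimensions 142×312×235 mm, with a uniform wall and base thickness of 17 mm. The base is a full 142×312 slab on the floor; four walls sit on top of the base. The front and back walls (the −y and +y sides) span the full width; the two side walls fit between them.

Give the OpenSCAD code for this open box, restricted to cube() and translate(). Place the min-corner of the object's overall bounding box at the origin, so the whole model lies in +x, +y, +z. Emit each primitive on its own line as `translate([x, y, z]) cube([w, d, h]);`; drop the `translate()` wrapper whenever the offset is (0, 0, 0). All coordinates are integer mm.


cube([142, 312, 17]);
translate([0, 0, 17]) cube([142, 17, 218]);
translate([0, 295, 17]) cube([142, 17, 218]);
translate([0, 17, 17]) cube([17, 278, 218]);
translate([125, 17, 17]) cube([17, 278, 218]);


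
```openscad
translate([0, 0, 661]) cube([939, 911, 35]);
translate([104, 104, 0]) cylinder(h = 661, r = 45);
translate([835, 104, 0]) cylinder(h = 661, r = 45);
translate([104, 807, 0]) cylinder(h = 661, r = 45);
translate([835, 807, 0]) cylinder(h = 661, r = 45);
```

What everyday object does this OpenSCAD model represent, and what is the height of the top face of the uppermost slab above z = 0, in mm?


A table. The table height is 696 mm.

A 939×911×35 slab sits at z = 661 on four Ø90 mm round legs — a table. The top surface is at 661 + 35 = 696 mm.


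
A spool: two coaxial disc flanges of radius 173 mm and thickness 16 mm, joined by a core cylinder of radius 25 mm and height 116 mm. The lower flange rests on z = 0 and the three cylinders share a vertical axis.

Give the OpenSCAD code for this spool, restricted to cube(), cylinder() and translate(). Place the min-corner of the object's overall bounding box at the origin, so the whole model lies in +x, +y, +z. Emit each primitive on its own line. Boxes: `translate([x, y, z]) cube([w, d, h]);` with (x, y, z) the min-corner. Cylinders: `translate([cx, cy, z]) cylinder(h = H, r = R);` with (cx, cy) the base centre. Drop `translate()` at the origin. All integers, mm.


translate([173, 173, 0]) cylinder(h = 16, r = 173);
translate([173, 173, 16]) cylinder(h = 116, r = 25);
translate([173, 173, 132]) cylinder(h = 16, r = 173);


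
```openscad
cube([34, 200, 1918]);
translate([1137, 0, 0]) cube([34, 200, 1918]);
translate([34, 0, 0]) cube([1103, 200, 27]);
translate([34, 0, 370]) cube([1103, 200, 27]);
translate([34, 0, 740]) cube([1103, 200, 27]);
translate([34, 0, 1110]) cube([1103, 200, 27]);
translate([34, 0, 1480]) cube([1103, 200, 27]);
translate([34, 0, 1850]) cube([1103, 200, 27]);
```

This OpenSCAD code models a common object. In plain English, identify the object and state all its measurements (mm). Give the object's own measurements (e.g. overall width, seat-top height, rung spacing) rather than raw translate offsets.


An open bookshelf. Two side panels, each 34 mm thick, 200 mm deep and 1918 mm tall, stand 1171 mm apart (outside-to-outside). Between them sit 6 shelves, each 27 mm thick and 200 mm deep, spanning the full gap between the sides. The bottom shelf rests on the floor (its underside at z = 0) and the clear gap between one shelf's top and the next shelf's underside is 343 mm.


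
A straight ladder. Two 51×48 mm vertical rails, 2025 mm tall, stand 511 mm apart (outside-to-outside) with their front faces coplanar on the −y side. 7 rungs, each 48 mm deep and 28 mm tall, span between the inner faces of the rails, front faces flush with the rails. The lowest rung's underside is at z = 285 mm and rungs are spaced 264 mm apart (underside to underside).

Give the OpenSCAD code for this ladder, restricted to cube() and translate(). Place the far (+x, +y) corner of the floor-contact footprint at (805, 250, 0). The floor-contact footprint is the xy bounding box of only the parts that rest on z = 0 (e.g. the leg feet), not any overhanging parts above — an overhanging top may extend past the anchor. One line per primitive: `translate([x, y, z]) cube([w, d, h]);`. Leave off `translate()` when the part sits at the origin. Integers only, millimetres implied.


// rung span = 511 - 2*51 = 409
// rung[k] z = 285 + k*264
translate([294, 202, 0]) cube([51, 48, 2025]);
translate([754, 202, 0]) cube([51, 48, 2025]);
translate([345, 202, 285]) cube([409, 48, 28]);
translate([345, 202, 549]) cube([409, 48, 28]);
translate([345, 202, 813]) cube([409, 48, 28]);
translate([345, 202, 1077]) cube([409, 48, 28]);
translate([345, 202, 1341]) cube([409, 48, 28]);
translate([345, 202, 1605]) cube([409, 48, 28]);
translate([345, 202, 1869]) cube([409, 48, 28]);


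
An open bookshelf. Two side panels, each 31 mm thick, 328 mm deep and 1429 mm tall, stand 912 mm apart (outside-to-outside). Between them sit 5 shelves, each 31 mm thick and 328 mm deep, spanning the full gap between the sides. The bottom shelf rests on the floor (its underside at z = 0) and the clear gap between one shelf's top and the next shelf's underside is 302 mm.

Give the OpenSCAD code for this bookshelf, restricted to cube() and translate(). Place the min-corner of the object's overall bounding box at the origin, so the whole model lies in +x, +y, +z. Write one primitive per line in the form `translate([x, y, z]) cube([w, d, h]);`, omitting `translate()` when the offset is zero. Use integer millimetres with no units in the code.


cube([31, 328, 1429]);
translate([881, 0, 0]) cube([31, 328, 1429]);
translate([31, 0, 0]) cube([850, 328, 31]);
translate([31, 0, 333]) cube([850, 328, 31]);
translate([31, 0, 666]) cube([850, 328, 31]);
translate([31, 0, 999]) cube([850, 328, 31]);
translate([31, 0, 1332]) cube([850, 328, 31]);


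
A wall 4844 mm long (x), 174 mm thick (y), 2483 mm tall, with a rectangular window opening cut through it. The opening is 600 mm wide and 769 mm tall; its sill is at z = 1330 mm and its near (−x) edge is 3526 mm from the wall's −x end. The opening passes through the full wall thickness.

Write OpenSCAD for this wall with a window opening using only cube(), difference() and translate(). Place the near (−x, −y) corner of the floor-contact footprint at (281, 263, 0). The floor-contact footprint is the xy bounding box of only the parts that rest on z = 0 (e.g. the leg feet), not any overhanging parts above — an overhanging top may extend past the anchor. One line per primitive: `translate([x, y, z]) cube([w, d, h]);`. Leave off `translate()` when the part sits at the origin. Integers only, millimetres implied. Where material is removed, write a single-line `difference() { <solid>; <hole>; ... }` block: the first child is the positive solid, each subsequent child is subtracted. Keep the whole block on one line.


difference() { translate([281, 263, 0]) cube([4844, 174, 2483]); translate([3807, 263, 1330]) cube([600, 174, 769]); }


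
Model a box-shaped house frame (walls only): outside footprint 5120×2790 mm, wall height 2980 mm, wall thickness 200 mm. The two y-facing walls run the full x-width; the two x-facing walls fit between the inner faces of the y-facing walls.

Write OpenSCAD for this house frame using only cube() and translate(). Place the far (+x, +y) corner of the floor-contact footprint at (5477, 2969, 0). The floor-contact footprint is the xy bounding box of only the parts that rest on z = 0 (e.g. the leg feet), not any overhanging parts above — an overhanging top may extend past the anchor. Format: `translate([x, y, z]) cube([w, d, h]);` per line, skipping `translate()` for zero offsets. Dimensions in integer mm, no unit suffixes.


translate([357, 179, 0]) cube([5120, 200, 2980]);
translate([357, 2769, 0]) cube([5120, 200, 2980]);
translate([357, 379, 0]) cube([200, 2390, 2980]);
translate([5277, 379, 0]) cube([200, 2390, 2980]);


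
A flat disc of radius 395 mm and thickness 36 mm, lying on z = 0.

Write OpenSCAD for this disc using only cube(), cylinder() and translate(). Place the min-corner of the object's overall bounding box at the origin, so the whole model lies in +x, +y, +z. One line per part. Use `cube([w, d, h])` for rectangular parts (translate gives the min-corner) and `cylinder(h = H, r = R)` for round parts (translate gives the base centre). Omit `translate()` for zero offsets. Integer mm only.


translate([395, 395, 0]) cylinder(h = 36, r = 395);


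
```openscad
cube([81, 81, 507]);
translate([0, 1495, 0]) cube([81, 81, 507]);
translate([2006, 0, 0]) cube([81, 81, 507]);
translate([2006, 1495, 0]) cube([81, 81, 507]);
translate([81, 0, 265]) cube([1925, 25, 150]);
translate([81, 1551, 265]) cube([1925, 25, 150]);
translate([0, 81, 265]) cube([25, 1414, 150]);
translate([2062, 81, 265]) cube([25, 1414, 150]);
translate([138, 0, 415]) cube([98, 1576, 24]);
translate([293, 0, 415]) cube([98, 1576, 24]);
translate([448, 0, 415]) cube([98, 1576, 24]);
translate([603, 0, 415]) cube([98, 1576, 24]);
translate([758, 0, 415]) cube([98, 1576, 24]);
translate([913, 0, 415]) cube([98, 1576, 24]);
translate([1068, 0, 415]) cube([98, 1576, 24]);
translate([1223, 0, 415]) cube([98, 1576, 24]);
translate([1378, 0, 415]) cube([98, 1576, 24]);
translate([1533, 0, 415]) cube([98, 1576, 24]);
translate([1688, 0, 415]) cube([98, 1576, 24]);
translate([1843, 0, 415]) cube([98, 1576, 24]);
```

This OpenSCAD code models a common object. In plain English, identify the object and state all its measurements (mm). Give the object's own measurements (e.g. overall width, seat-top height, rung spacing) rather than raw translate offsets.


A bed frame 2087 mm long (x) by 1576 mm wide (y). Four 81×81 mm corner posts, 507 mm tall, at the corners of the footprint. Four rails of 25 mm thickness and 150 mm height run between adjacent posts with their undersides at z = 265 mm, their outer faces flush with the outside of the frame (the two x-running rails run between the posts' inner faces; the two y-running rails run between the posts' inner faces). 12 slats, each 98 mm wide (x) and 24 mm thick, lie across the top of the two x-running rails, running the full 1576 mm width of the frame in y; along x they sit between the end posts with a 57 mm gap after the −x posts and between neighbouring slats, leaving 65 mm before the +x posts.


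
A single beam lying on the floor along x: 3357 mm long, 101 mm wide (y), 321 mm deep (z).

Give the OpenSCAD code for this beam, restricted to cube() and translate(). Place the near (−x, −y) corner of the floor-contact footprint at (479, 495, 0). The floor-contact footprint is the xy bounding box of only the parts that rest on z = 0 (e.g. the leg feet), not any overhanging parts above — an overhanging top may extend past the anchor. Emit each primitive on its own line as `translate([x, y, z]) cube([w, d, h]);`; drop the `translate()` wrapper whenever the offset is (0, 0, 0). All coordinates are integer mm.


translate([479, 495, 0]) cube([3357, 101, 321]);


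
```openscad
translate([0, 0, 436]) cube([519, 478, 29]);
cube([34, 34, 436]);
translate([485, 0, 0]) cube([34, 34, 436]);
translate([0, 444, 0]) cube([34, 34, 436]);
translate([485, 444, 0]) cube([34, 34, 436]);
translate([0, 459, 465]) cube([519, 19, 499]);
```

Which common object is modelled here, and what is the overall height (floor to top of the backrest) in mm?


A chair. The overall height is 964 mm.

A slab on four corner posts with a tall panel at the back — a chair. The seat slab sits at z = 436 with thickness 29, and the 499 mm backrest starts at the seat top, so the overall height is 436 + 29 + 499 = 964 mm.
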